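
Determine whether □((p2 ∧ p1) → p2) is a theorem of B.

Yes, valid

Tableau for the negation ¬□((p2 ∧ p1) → p2):
1. ¬□((p2 ∧ p1) → p2), u
2. ¬((p2 ∧ p1) → p2), v
3. p2 ∧ p1, v
4. ¬p2, v
5. p2, v
6. p1, v
Accessibility: uRu, uRv, vRu, vRv
Branch closes: p2 and ¬p2 both at v.
All branches of the negation close; one closing branch shown above.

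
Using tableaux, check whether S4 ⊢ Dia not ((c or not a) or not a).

Tableau for the negation not Dia not ((c or not a) or not a):
1. not Dia not ((c or not a) or not a), w0
2. (c or not a) or not a, w0
3. not a, w0
Accessibility: w0Rw0
The negation has an open branch (countermodel exists).

Invalid (countermodel exists)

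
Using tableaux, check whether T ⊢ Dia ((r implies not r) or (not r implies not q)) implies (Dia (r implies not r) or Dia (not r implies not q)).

Tableau for the negation not (Dia ((r implies not r) or (not r implies not q)) implies (Dia (r implies not r) or Dia (not r implies not q))):
1. not (Dia ((r implies not r) or (not r implies not q)) implies (Dia (r implies not r) or Dia (not r implies not q))), u
2. Dia ((r implies not r) or (not r implies not q)), u   [neg-implies-rule on 1]
3. not (Dia (r implies not r) or Dia (not r implies not q)), u   [neg-implies-rule on 1]
4. not Dia (r implies not r), u   [neg-or-rule on 3]
5. not Dia (not r implies not q), u   [neg-or-rule on 3]
6. not (r implies not r), u   [neg-Dia-rule on 4 via uRu]
7. r, u   [neg-implies-rule on 6]
8. not (not r implies not q), u   [neg-Dia-rule on 5 via uRu]
9. not r, u   [neg-implies-rule on 8]
10. q, u   [neg-implies-rule on 8]
Accessibility: uRu
Branch closes: r and not r both at u.
All branches of the negation close; one closing branch shown above.

Valid in T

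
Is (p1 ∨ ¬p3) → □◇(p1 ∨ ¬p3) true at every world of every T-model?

Invalid (countermodel exists)

Tableau for the negation ¬((p1 ∨ ¬p3) → □◇(p1 ∨ ¬p3)):
1. ¬((p1 ∨ ¬p3) → □◇(p1 ∨ ¬p3)), w0
2. p1 ∨ ¬p3, w0
3. ¬□◇(p1 ∨ ¬p3), w0
4. ¬p3, w0
5. ¬◇(p1 ∨ ¬p3), w1
6. ¬(p1 ∨ ¬p3), w1
7. ¬p1, w1
8. p3, w1
Accessibility: w0Rw0, w0Rw1, w1Rw1
The negation has an open branch (countermodel exists).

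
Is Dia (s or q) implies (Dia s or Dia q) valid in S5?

Valid

Tableau for the negation not (Dia (s or q) implies (Dia s or Dia q)):
1. not (Dia (s or q) implies (Dia s or Dia q)), w0
2. Dia (s or q), w0
3. not (Dia s or Dia q), w0
4. not Dia s, w0
5. not Dia q, w0
6. not s, w0
7. not q, w0
8. s or q, w1
9. not s, w1
10. not q, w1
11. q, w1
Accessibility: w0Rw0, w0Rw1, w1Rw0, w1Rw1
Branch closes: q and not q both at w1.
Every branch of the negation's tableau closes; the branch above is one of them.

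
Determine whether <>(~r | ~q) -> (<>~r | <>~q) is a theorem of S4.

Tableau for the negation ~(<>(~r | ~q) -> (<>~r | <>~q)):
1. ~(<>(~r | ~q) -> (<>~r | <>~q)), w0
2. <>(~r | ~q), w0
3. ~(<>~r | <>~q), w0
4. ~<>~r, w0
5. ~<>~q, w0
6. r, w0
7. q, w0
8. ~r | ~q, w1
9. r, w1
10. q, w1
11. ~q, w1
Accessibility: w0Rw0, w0Rw1, w1Rw1
Branch closes: q and ~q both at w1.
Every branch of the negation's tableau closes; the branch above is one of them.

Valid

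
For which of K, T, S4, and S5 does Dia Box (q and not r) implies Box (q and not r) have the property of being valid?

S5

S4-tableau for the negation not (Dia Box (q and not r) implies Box (q and not r)):
1. not (Dia Box (q and not r) implies Box (q and not r)), 0
2. Dia Box (q and not r), 0
3. not Box (q and not r), 0
4. Box (q and not r), 1
5. q and not r, 1
6. q, 1
7. not r, 1
8. not (q and not r), 2
9. r, 2
Accessibility: 0R0, 0R1, 0R2, 1R1, 2R2
Complete open branch: countermodel on an S4-frame, so not valid in S4, nor in K, T (the same frame is also a K-frame and a T-frame).
S5-tableau for the negation not (Dia Box (q and not r) implies Box (q and not r)):
1. not (Dia Box (q and not r) implies Box (q and not r)), 0
2. Dia Box (q and not r), 0
3. not Box (q and not r), 0
4. Box (q and not r), 1
5. q and not r, 0
6. q, 0
7. not r, 0
8. q and not r, 1
9. q, 1
10. not r, 1
11. not (q and not r), 2
12. q and not r, 2
13. q, 2
14. not r, 2
15. r, 2
Accessibility: 0R0, 0R1, 0R2, 1R0, 1R1, 1R2, 2R0, 2R1, 2R2
Branch closes: r and not r both at 2.
Every branch closes (one shown): valid in S5.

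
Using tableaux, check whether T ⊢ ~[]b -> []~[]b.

Tableau for the negation ~(~[]b -> []~[]b):
1. ~(~[]b -> []~[]b), 0
2. ~[]b, 0
3. ~[]~[]b, 0
4. ~b, 1
5. []b, 2
6. b, 2
Accessibility: 0R0, 0R1, 0R2, 1R1, 2R2
The negation has an open branch (countermodel exists).

Not valid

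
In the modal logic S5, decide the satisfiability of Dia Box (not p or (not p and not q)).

Satisfiable (open branch found)

1. Dia Box (not p or (not p and not q)), 0
2. Box (not p or (not p and not q)), 1
3. not p or (not p and not q), 0
4. not p or (not p and not q), 1
5. not p and not q, 0
6. not p, 0
7. not q, 0
8. not p and not q, 1
9. not p, 1
10. not q, 1
Accessibility: 0R0, 0R1, 1R0, 1R1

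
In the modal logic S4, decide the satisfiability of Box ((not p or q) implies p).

1. Box ((not p or q) implies p), 0
2. (not p or q) implies p, 0
3. p, 0
Accessibility: 0R0

Satisfiable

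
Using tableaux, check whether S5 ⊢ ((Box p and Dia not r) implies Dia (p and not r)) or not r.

Tableau for the negation not (((Box p and Dia not r) implies Dia (p and not r)) or not r):
1. not (((Box p and Dia not r) implies Dia (p and not r)) or not r), u
2. not ((Box p and Dia not r) implies Dia (p and not r)), u   [neg-or-rule on 1]
3. r, u   [neg-or-rule on 1]
4. Box p and Dia not r, u   [neg-implies-rule on 2]
5. not Dia (p and not r), u   [neg-implies-rule on 2]
6. Box p, u   [and-rule on 4]
7. Dia not r, u   [and-rule on 4]
8. not (p and not r), u   [neg-Dia-rule on 5 via uRu]
9. p, u   [Box-rule on 6 via uRu]
10. not r, v   [Dia-rule on 7: fresh world v, uRv]
11. not (p and not r), v   [neg-Dia-rule on 5 via uRv]
12. p, v   [Box-rule on 6 via uRv]
13. r, v   [neg-and-rule on 11 (branches; this branch)]
Accessibility: uRu, uRv, vRu, vRv
Branch closes: r and not r both at v.
All branches of the negation close; one closing branch shown above.

Valid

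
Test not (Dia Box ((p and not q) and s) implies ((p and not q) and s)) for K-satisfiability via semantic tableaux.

Satisfiable

1. not (Dia Box ((p and not q) and s) implies ((p and not q) and s)), w0
2. Dia Box ((p and not q) and s), w0   [neg-implies-rule on 1]
3. not ((p and not q) and s), w0   [neg-implies-rule on 1]
4. not s, w0   [neg-and-rule on 3 (branches; this branch)]
5. Box ((p and not q) and s), w1   [Dia-rule on 2: fresh world w1, w0Rw1]
Accessibility: w0Rw1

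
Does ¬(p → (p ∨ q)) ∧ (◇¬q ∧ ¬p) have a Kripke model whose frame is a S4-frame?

1. ¬(p → (p ∨ q)) ∧ (◇¬q ∧ ¬p), u
2. ¬(p → (p ∨ q)), u
3. ◇¬q ∧ ¬p, u
4. p, u
5. ¬(p ∨ q), u
6. ◇¬q, u
7. ¬p, u
Accessibility: uRu
Branch closes: p and ¬p both at u.
Every branch closes; the branch above is one of them.

Unsatisfiable (every branch closes)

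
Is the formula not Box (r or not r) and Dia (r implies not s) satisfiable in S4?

Unsatisfiable (every branch closes)

1. not Box (r or not r) and Dia (r implies not s), w0
2. not Box (r or not r), w0
3. Dia (r implies not s), w0
4. not (r or not r), w1
5. not r, w1
6. r, w1
Accessibility: w0Rw0, w0Rw1, w1Rw1
Branch closes: r and not r both at w1.
All branches of the tableau close; one closing branch shown above.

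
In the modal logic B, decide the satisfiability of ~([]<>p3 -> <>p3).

1. ~([]<>p3 -> <>p3), u
2. []<>p3, u
3. ~<>p3, u
4. <>p3, u
5. ~p3, u
6. p3, v
7. <>p3, v
8. ~p3, v
Accessibility: uRu, uRv, vRu, vRv
Branch closes: p3 and ~p3 both at v.
Every branch closes; the branch above is one of them.

Unsatisfiable (every branch closes)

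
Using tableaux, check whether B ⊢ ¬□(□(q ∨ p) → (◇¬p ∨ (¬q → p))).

Not valid

Tableau for the negation □(□(q ∨ p) → (◇¬p ∨ (¬q → p))):
1. □(□(q ∨ p) → (◇¬p ∨ (¬q → p))), w0
2. □(q ∨ p) → (◇¬p ∨ (¬q → p)), w0   [□-rule on 1 via w0Rw0]
3. ◇¬p ∨ (¬q → p), w0   [→-rule on 2 (branches; this branch)]
4. ¬q → p, w0   [∨-rule on 3 (branches; this branch)]
5. p, w0   [→-rule on 4 (branches; this branch)]
Accessibility: w0Rw0
The negation has an open branch (countermodel exists).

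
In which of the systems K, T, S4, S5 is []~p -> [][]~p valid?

S4, S5

S4-tableau for the negation ~([]~p -> [][]~p):
1. ~([]~p -> [][]~p), 0
2. []~p, 0
3. ~[][]~p, 0
4. ~p, 0
5. ~[]~p, 1
6. ~p, 1
7. p, 2
8. ~p, 2
Accessibility: 0R0, 0R1, 0R2, 1R1, 1R2, 2R2
Branch closes: p and ~p both at 2.
Every branch closes (one shown): valid in S4, hence also in S5 (every theorem of S4 is a theorem of S5).
T-tableau for the negation ~([]~p -> [][]~p):
1. ~([]~p -> [][]~p), 0
2. []~p, 0
3. ~[][]~p, 0
4. ~p, 0
5. ~[]~p, 1
6. ~p, 1
7. p, 2
Accessibility: 0R0, 0R1, 1R1, 1R2, 2R2
Complete open branch: countermodel on a T-frame, so not valid in T, nor in K (the same frame is also a K-frame).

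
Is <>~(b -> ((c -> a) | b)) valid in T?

Tableau for the negation ~<>~(b -> ((c -> a) | b)):
1. ~<>~(b -> ((c -> a) | b)), 0
2. b -> ((c -> a) | b), 0
3. (c -> a) | b, 0
4. b, 0
Accessibility: 0R0
The negation has an open branch (countermodel exists).

Invalid (countermodel exists)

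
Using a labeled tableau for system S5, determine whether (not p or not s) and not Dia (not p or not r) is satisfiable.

1. (not p or not s) and not Dia (not p or not r), 0
2. not p or not s, 0
3. not Dia (not p or not r), 0
4. not (not p or not r), 0
5. p, 0
6. r, 0
7. not s, 0
Accessibility: 0R0

Satisfiable (open branch found)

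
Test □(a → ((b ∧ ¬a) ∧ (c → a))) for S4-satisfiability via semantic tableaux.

Satisfiable

1. □(a → ((b ∧ ¬a) ∧ (c → a))), 0
2. a → ((b ∧ ¬a) ∧ (c → a)), 0   [□-rule on 1 via 0R0]
3. (b ∧ ¬a) ∧ (c → a), 0   [→-rule on 2 (branches; this branch)]
4. b ∧ ¬a, 0   [∧-rule on 3]
5. c → a, 0   [∧-rule on 3]
6. b, 0   [∧-rule on 4]
7. ¬a, 0   [∧-rule on 4]
8. ¬c, 0   [→-rule on 5 (branches; this branch)]
Accessibility: 0R0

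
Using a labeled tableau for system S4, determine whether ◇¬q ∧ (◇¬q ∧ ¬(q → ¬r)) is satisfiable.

Satisfiable (open branch found)

1. ◇¬q ∧ (◇¬q ∧ ¬(q → ¬r)), u
2. ◇¬q, u
3. ◇¬q ∧ ¬(q → ¬r), u
4. ¬(q → ¬r), u
5. q, u
6. r, u
7. ¬q, v
Accessibility: uRu, uRv, vRv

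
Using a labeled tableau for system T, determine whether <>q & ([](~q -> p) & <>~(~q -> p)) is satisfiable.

No, unsatisfiable

1. <>q & ([](~q -> p) & <>~(~q -> p)), u
2. <>q, u
3. [](~q -> p) & <>~(~q -> p), u
4. [](~q -> p), u
5. <>~(~q -> p), u
6. ~q -> p, u
7. p, u
8. q, v
9. ~q -> p, v
10. p, v
11. ~(~q -> p), w
12. ~q, w
13. ~p, w
14. ~q -> p, w
15. p, w
Accessibility: uRu, uRv, uRw, vRv, wRw
Branch closes: p and ~p both at w.
(One branch shown.) All branches close.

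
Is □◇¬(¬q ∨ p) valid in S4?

Tableau for the negation ¬□◇¬(¬q ∨ p):
1. ¬□◇¬(¬q ∨ p), u
2. ¬◇¬(¬q ∨ p), v
3. ¬q ∨ p, v
4. p, v
Accessibility: uRu, uRv, vRv
The negation has an open branch (countermodel exists).

Not valid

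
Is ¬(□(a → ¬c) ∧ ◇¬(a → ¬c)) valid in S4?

Valid

Tableau for the negation □(a → ¬c) ∧ ◇¬(a → ¬c):
1. □(a → ¬c) ∧ ◇¬(a → ¬c), u
2. □(a → ¬c), u
3. ◇¬(a → ¬c), u
4. a → ¬c, u
5. ¬c, u
6. ¬(a → ¬c), v
7. a, v
8. c, v
9. a → ¬c, v
10. ¬c, v
Accessibility: uRu, uRv, vRv
Branch closes: c and ¬c both at v.
Every branch of the negation's tableau closes; the branch above is one of them.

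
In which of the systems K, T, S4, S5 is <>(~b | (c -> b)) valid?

K-tableau for the negation ~<>(~b | (c -> b)):
1. ~<>(~b | (c -> b)), 0
Complete open branch: countermodel on a K-frame, so not valid in K.
T-tableau for the negation ~<>(~b | (c -> b)):
1. ~<>(~b | (c -> b)), 0
2. ~(~b | (c -> b)), 0
3. b, 0
4. ~(c -> b), 0
5. c, 0
6. ~b, 0
Accessibility: 0R0
Branch closes: b and ~b both at 0.
Every branch closes (one shown): valid in T, hence also in S4, S5 (every theorem of T is a theorem of S4 and S5).

T, S4, S5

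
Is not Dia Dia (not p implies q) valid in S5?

Tableau for the negation Dia Dia (not p implies q):
1. Dia Dia (not p implies q), 0
2. Dia (not p implies q), 1   [Dia-rule on 1: fresh world 1, 0R1]
3. not p implies q, 2   [Dia-rule on 2: fresh world 2, 1R2]
4. q, 2   [implies-rule on 3 (branches; this branch)]
Accessibility: 0R0, 0R1, 0R2, 1R0, 1R1, 1R2, 2R0, 2R1, 2R2
The negation has an open branch (countermodel exists).

Not valid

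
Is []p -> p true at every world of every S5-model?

Tableau for the negation ~([]p -> p):
1. ~([]p -> p), u
2. []p, u   [~->-rule on 1]
3. ~p, u   [~->-rule on 1]
4. p, u   [[]-rule on 2 via uRu]
Accessibility: uRu
Branch closes: p and ~p both at u.
Every branch of the negation's tableau closes; the branch above is one of them.

Valid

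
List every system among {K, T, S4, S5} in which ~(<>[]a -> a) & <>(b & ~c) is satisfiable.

S5-tableau for the formula:
1. ~(<>[]a -> a) & <>(b & ~c), 0
2. ~(<>[]a -> a), 0   [&-rule on 1]
3. <>(b & ~c), 0   [&-rule on 1]
4. <>[]a, 0   [~->-rule on 2]
5. ~a, 0   [~->-rule on 2]
6. b & ~c, 1   [<>-rule on 3: fresh world 1, 0R1]
7. b, 1   [&-rule on 6]
8. ~c, 1   [&-rule on 6]
9. []a, 2   [<>-rule on 4: fresh world 2, 0R2]
10. a, 0   [[]-rule on 9 via 2R0]
Accessibility: 0R0, 0R1, 0R2, 1R0, 1R1, 1R2, 2R0, 2R1, 2R2
Branch closes: a and ~a both at 0.
Every branch closes (one shown): unsatisfiable in S5.
S4-tableau for the formula:
1. ~(<>[]a -> a) & <>(b & ~c), 0
2. ~(<>[]a -> a), 0   [&-rule on 1]
3. <>(b & ~c), 0   [&-rule on 1]
4. <>[]a, 0   [~->-rule on 2]
5. ~a, 0   [~->-rule on 2]
6. b & ~c, 1   [<>-rule on 3: fresh world 1, 0R1]
7. b, 1   [&-rule on 6]
8. ~c, 1   [&-rule on 6]
9. []a, 2   [<>-rule on 4: fresh world 2, 0R2]
10. a, 2   [[]-rule on 9 via 2R2]
Accessibility: 0R0, 0R1, 0R2, 1R1, 2R2
Complete open branch: satisfiable in S4, hence also in K, T (this S4-model is also a K-model and a T-model).

K, T, S4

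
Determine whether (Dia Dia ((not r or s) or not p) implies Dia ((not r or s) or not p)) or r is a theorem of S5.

Tableau for the negation not ((Dia Dia ((not r or s) or not p) implies Dia ((not r or s) or not p)) or r):
1. not ((Dia Dia ((not r or s) or not p) implies Dia ((not r or s) or not p)) or r), w0
2. not (Dia Dia ((not r or s) or not p) implies Dia ((not r or s) or not p)), w0
3. not r, w0
4. Dia Dia ((not r or s) or not p), w0
5. not Dia ((not r or s) or not p), w0
6. not ((not r or s) or not p), w0
7. not (not r or s), w0
8. p, w0
9. r, w0
10. not s, w0
Accessibility: w0Rw0
Branch closes: r and not r both at w0.
All branches of the negation close; one closing branch shown above.

Valid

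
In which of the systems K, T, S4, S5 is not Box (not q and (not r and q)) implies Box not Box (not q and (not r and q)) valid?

K-tableau for the negation not (not Box (not q and (not r and q)) implies Box not Box (not q and (not r and q))):
1. not (not Box (not q and (not r and q)) implies Box not Box (not q and (not r and q))), u
2. not Box (not q and (not r and q)), u
3. not Box not Box (not q and (not r and q)), u
4. not (not q and (not r and q)), v
5. not (not r and q), v
6. not q, v
7. Box (not q and (not r and q)), w
Accessibility: uRv, uRw
Complete open branch: countermodel on a K-frame, so not valid in K.
T-tableau for the negation not (not Box (not q and (not r and q)) implies Box not Box (not q and (not r and q))):
1. not (not Box (not q and (not r and q)) implies Box not Box (not q and (not r and q))), u
2. not Box (not q and (not r and q)), u
3. not Box not Box (not q and (not r and q)), u
4. not (not q and (not r and q)), v
5. not (not r and q), v
6. not q, v
7. Box (not q and (not r and q)), w
8. not q and (not r and q), w
9. not q, w
10. not r and q, w
11. not r, w
12. q, w
Accessibility: uRu, uRv, uRw, vRv, wRw
Branch closes: q and not q both at w.
Every branch closes (one shown): valid in T, hence also in S4, S5 (every theorem of T is a theorem of S4 and S5).

T, S4, S5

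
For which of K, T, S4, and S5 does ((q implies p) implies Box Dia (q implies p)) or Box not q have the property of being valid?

S5-tableau for the negation not (((q implies p) implies Box Dia (q implies p)) or Box not q):
1. not (((q implies p) implies Box Dia (q implies p)) or Box not q), u
2. not ((q implies p) implies Box Dia (q implies p)), u   [neg-or-rule on 1]
3. not Box not q, u   [neg-or-rule on 1]
4. q implies p, u   [neg-implies-rule on 2]
5. not Box Dia (q implies p), u   [neg-implies-rule on 2]
6. p, u   [implies-rule on 4 (branches; this branch)]
7. q, v   [neg-Box-rule on 3: fresh world v, uRv]
8. not Dia (q implies p), w   [neg-Box-rule on 5: fresh world w, uRw]
9. not (q implies p), u   [neg-Dia-rule on 8 via wRu]
10. q, u   [neg-implies-rule on 9]
11. not p, u   [neg-implies-rule on 9]
Accessibility: uRu, uRv, uRw, vRu, vRv, vRw, wRu, wRv, wRw
Branch closes: p and not p both at u.
Every branch closes (one shown): valid in S5.
S4-tableau for the negation not (((q implies p) implies Box Dia (q implies p)) or Box not q):
1. not (((q implies p) implies Box Dia (q implies p)) or Box not q), u
2. not ((q implies p) implies Box Dia (q implies p)), u   [neg-or-rule on 1]
3. not Box not q, u   [neg-or-rule on 1]
4. q implies p, u   [neg-implies-rule on 2]
5. not Box Dia (q implies p), u   [neg-implies-rule on 2]
6. p, u   [implies-rule on 4 (branches; this branch)]
7. q, v   [neg-Box-rule on 3: fresh world v, uRv]
8. not Dia (q implies p), w   [neg-Box-rule on 5: fresh world w, uRw]
9. not (q implies p), w   [neg-Dia-rule on 8 via wRw]
10. q, w   [neg-implies-rule on 9]
11. not p, w   [neg-implies-rule on 9]
Accessibility: uRu, uRv, uRw, vRv, wRw
Complete open branch: countermodel on an S4-frame, so not valid in S4, nor in K, T (the same frame is also a K-frame and a T-frame).

S5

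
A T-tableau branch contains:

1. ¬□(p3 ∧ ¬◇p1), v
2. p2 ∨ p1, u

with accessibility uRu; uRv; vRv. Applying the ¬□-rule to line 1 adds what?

a fresh world w with vRw, and ¬(p3 ∧ ¬◇p1) at w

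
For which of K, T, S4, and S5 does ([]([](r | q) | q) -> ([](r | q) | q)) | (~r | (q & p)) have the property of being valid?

T-tableau for the negation ~(([]([](r | q) | q) -> ([](r | q) | q)) | (~r | (q & p))):
1. ~(([]([](r | q) | q) -> ([](r | q) | q)) | (~r | (q & p))), 0
2. ~([]([](r | q) | q) -> ([](r | q) | q)), 0
3. ~(~r | (q & p)), 0
4. []([](r | q) | q), 0
5. ~([](r | q) | q), 0
6. r, 0
7. ~(q & p), 0
8. ~[](r | q), 0
9. ~q, 0
10. [](r | q) | q, 0
11. ~p, 0
12. [](r | q), 0
13. r | q, 0
14. ~(r | q), 1
15. ~r, 1
16. ~q, 1
17. [](r | q) | q, 1
18. r | q, 1
19. [](r | q), 1
20. q, 1
Accessibility: 0R0, 0R1, 1R1
Branch closes: q and ~q both at 1.
Every branch closes (one shown): valid in T, hence also in S4, S5 (every theorem of T is a theorem of S4 and S5).
K-tableau for the negation ~(([]([](r | q) | q) -> ([](r | q) | q)) | (~r | (q & p))):
1. ~(([]([](r | q) | q) -> ([](r | q) | q)) | (~r | (q & p))), 0
2. ~([]([](r | q) | q) -> ([](r | q) | q)), 0
3. ~(~r | (q & p)), 0
4. []([](r | q) | q), 0
5. ~([](r | q) | q), 0
6. r, 0
7. ~(q & p), 0
8. ~[](r | q), 0
9. ~q, 0
10. ~p, 0
11. ~(r | q), 1
12. ~r, 1
13. ~q, 1
14. [](r | q) | q, 1
15. [](r | q), 1
Accessibility: 0R1
Complete open branch: countermodel on a K-frame, so not valid in K.

T, S4, S5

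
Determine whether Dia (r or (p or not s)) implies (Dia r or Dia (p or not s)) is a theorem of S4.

Valid in S4

Tableau for the negation not (Dia (r or (p or not s)) implies (Dia r or Dia (p or not s))):
1. not (Dia (r or (p or not s)) implies (Dia r or Dia (p or not s))), w0
2. Dia (r or (p or not s)), w0   [neg-implies-rule on 1]
3. not (Dia r or Dia (p or not s)), w0   [neg-implies-rule on 1]
4. not Dia r, w0   [neg-or-rule on 3]
5. not Dia (p or not s), w0   [neg-or-rule on 3]
6. not r, w0   [neg-Dia-rule on 4 via w0Rw0]
7. not (p or not s), w0   [neg-Dia-rule on 5 via w0Rw0]
8. not p, w0   [neg-or-rule on 7]
9. s, w0   [neg-or-rule on 7]
10. r or (p or not s), w1   [Dia-rule on 2: fresh world w1, w0Rw1]
11. not r, w1   [neg-Dia-rule on 4 via w0Rw1]
12. not (p or not s), w1   [neg-Dia-rule on 5 via w0Rw1]
13. not p, w1   [neg-or-rule on 12]
14. s, w1   [neg-or-rule on 12]
15. p or not s, w1   [or-rule on 10 (branches; this branch)]
16. not s, w1   [or-rule on 15 (branches; this branch)]
Accessibility: w0Rw0, w0Rw1, w1Rw1
Branch closes: s and not s both at w1.
Every branch of the negation's tableau closes; the branch above is one of them.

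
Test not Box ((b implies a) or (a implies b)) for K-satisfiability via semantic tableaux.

1. not Box ((b implies a) or (a implies b)), u
2. not ((b implies a) or (a implies b)), v
3. not (b implies a), v
4. not (a implies b), v
5. b, v
6. not a, v
7. a, v
8. not b, v
Accessibility: uRv
Branch closes: a and not a both at v.
Every branch closes; the branch above is one of them.

Unsatisfiable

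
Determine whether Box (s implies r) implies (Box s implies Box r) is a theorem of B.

Valid

Tableau for the negation not (Box (s implies r) implies (Box s implies Box r)):
1. not (Box (s implies r) implies (Box s implies Box r)), 0
2. Box (s implies r), 0
3. not (Box s implies Box r), 0
4. Box s, 0
5. not Box r, 0
6. s implies r, 0
7. s, 0
8. r, 0
9. not r, 1
10. s implies r, 1
11. s, 1
12. r, 1
Accessibility: 0R0, 0R1, 1R0, 1R1
Branch closes: r and not r both at 1.
Every branch of the negation's tableau closes; the branch above is one of them.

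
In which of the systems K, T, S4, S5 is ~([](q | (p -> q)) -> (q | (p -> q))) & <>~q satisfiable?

K

K-tableau for the formula:
1. ~([](q | (p -> q)) -> (q | (p -> q))) & <>~q, 0
2. ~([](q | (p -> q)) -> (q | (p -> q))), 0
3. <>~q, 0
4. [](q | (p -> q)), 0
5. ~(q | (p -> q)), 0
6. ~q, 0
7. ~(p -> q), 0
8. p, 0
9. ~q, 1
10. q | (p -> q), 1
11. p -> q, 1
12. ~p, 1
Accessibility: 0R1
Complete open branch: satisfiable in K.
T-tableau for the formula:
1. ~([](q | (p -> q)) -> (q | (p -> q))) & <>~q, 0
2. ~([](q | (p -> q)) -> (q | (p -> q))), 0
3. <>~q, 0
4. [](q | (p -> q)), 0
5. ~(q | (p -> q)), 0
6. ~q, 0
7. ~(p -> q), 0
8. p, 0
9. q | (p -> q), 0
10. p -> q, 0
11. q, 0
Accessibility: 0R0
Branch closes: q and ~q both at 0.
Every branch closes (one shown): unsatisfiable in T, hence also in S4, S5 (every S4/S5-frame is a T-frame).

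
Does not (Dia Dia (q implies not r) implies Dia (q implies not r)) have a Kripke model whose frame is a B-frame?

1. not (Dia Dia (q implies not r) implies Dia (q implies not r)), 0
2. Dia Dia (q implies not r), 0   [neg-implies-rule on 1]
3. not Dia (q implies not r), 0   [neg-implies-rule on 1]
4. not (q implies not r), 0   [neg-Dia-rule on 3 via 0R0]
5. q, 0   [neg-implies-rule on 4]
6. r, 0   [neg-implies-rule on 4]
7. Dia (q implies not r), 1   [Dia-rule on 2: fresh world 1, 0R1]
8. not (q implies not r), 1   [neg-Dia-rule on 3 via 0R1]
9. q, 1   [neg-implies-rule on 8]
10. r, 1   [neg-implies-rule on 8]
11. q implies not r, 2   [Dia-rule on 7: fresh world 2, 1R2]
12. not r, 2   [implies-rule on 11 (branches; this branch)]
Accessibility: 0R0, 0R1, 1R0, 1R1, 1R2, 2R1, 2R2

Yes, satisfiable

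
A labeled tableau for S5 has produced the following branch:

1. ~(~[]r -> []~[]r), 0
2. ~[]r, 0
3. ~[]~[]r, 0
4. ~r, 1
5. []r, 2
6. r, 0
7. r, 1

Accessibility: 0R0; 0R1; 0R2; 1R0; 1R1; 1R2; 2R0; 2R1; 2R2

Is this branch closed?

Yes, closed

Both r and ~r appear at 1.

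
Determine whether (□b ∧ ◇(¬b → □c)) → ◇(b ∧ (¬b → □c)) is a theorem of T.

Valid in T

Tableau for the negation ¬((□b ∧ ◇(¬b → □c)) → ◇(b ∧ (¬b → □c))):
1. ¬((□b ∧ ◇(¬b → □c)) → ◇(b ∧ (¬b → □c))), w0
2. □b ∧ ◇(¬b → □c), w0
3. ¬◇(b ∧ (¬b → □c)), w0
4. □b, w0
5. ◇(¬b → □c), w0
6. ¬(b ∧ (¬b → □c)), w0
7. b, w0
8. ¬(¬b → □c), w0
9. ¬b, w0
10. ¬□c, w0
Accessibility: w0Rw0
Branch closes: b and ¬b both at w0.
Every branch of the negation's tableau closes; the branch above is one of them.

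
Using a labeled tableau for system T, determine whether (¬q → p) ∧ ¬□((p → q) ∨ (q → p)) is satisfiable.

No, unsatisfiable

1. (¬q → p) ∧ ¬□((p → q) ∨ (q → p)), u
2. ¬q → p, u
3. ¬□((p → q) ∨ (q → p)), u
4. p, u
5. ¬((p → q) ∨ (q → p)), v
6. ¬(p → q), v
7. ¬(q → p), v
8. p, v
9. ¬q, v
10. q, v
11. ¬p, v
Accessibility: uRu, uRv, vRv
Branch closes: q and ¬q both at v.
Every branch closes; the branch above is one of them.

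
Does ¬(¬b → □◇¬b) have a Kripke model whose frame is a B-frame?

1. ¬(¬b → □◇¬b), w0
2. ¬b, w0
3. ¬□◇¬b, w0
4. ¬◇¬b, w1
5. b, w0
Accessibility: w0Rw0, w0Rw1, w1Rw0, w1Rw1
Branch closes: b and ¬b both at w0.
Every branch closes; the branch above is one of them.

No, unsatisfiable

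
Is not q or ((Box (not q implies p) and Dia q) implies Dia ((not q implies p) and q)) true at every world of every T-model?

Valid in T

Tableau for the negation not (not q or ((Box (not q implies p) and Dia q) implies Dia ((not q implies p) and q))):
1. not (not q or ((Box (not q implies p) and Dia q) implies Dia ((not q implies p) and q))), u
2. q, u
3. not ((Box (not q implies p) and Dia q) implies Dia ((not q implies p) and q)), u
4. Box (not q implies p) and Dia q, u
5. not Dia ((not q implies p) and q), u
6. Box (not q implies p), u
7. Dia q, u
8. not ((not q implies p) and q), u
9. not q implies p, u
10. not (not q implies p), u
11. not q, u
12. not p, u
Accessibility: uRu
Branch closes: q and not q both at u.
Every branch of the negation's tableau closes; the branch above is one of them.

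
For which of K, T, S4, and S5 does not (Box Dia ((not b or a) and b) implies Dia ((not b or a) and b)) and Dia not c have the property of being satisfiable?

K

T-tableau for the formula:
1. not (Box Dia ((not b or a) and b) implies Dia ((not b or a) and b)) and Dia not c, u
2. not (Box Dia ((not b or a) and b) implies Dia ((not b or a) and b)), u
3. Dia not c, u
4. Box Dia ((not b or a) and b), u
5. not Dia ((not b or a) and b), u
6. Dia ((not b or a) and b), u
7. not ((not b or a) and b), u
8. not (not b or a), u
9. b, u
10. not a, u
11. not c, v
12. Dia ((not b or a) and b), v
13. not ((not b or a) and b), v
14. not (not b or a), v
15. b, v
16. not a, v
17. (not b or a) and b, w
18. not b or a, w
19. b, w
20. Dia ((not b or a) and b), w
21. not ((not b or a) and b), w
22. a, w
23. not (not b or a), w
24. not a, w
Accessibility: uRu, uRv, uRw, vRv, wRw
Branch closes: a and not a both at w.
Every branch closes (one shown): unsatisfiable in T, hence also in S4, S5 (every S4/S5-frame is a T-frame).
K-tableau for the formula:
1. not (Box Dia ((not b or a) and b) implies Dia ((not b or a) and b)) and Dia not c, u
2. not (Box Dia ((not b or a) and b) implies Dia ((not b or a) and b)), u
3. Dia not c, u
4. Box Dia ((not b or a) and b), u
5. not Dia ((not b or a) and b), u
6. not c, v
7. Dia ((not b or a) and b), v
8. not ((not b or a) and b), v
9. not b, v
10. (not b or a) and b, w
11. not b or a, w
12. b, w
13. a, w
Accessibility: uRv, vRw
Complete open branch: satisfiable in K.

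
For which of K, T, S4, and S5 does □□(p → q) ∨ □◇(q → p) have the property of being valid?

S5-tableau for the negation ¬(□□(p → q) ∨ □◇(q → p)):
1. ¬(□□(p → q) ∨ □◇(q → p)), u
2. ¬□□(p → q), u
3. ¬□◇(q → p), u
4. ¬□(p → q), v
5. ¬◇(q → p), w
6. ¬(q → p), u
7. q, u
8. ¬p, u
9. ¬(q → p), v
10. q, v
11. ¬p, v
12. ¬(q → p), w
13. q, w
14. ¬p, w
15. ¬(p → q), x
16. p, x
17. ¬q, x
18. ¬(q → p), x
19. q, x
20. ¬p, x
Accessibility: uRu, uRv, uRw, uRx, vRu, vRv, vRw, vRx, wRu, wRv, wRw, wRx, xRu, xRv, xRw, xRx
Branch closes: q and ¬q both at x.
Every branch closes (one shown): valid in S5.
S4-tableau for the negation ¬(□□(p → q) ∨ □◇(q → p)):
1. ¬(□□(p → q) ∨ □◇(q → p)), u
2. ¬□□(p → q), u
3. ¬□◇(q → p), u
4. ¬□(p → q), v
5. ¬◇(q → p), w
6. ¬(q → p), w
7. q, w
8. ¬p, w
9. ¬(p → q), x
10. p, x
11. ¬q, x
Accessibility: uRu, uRv, uRw, uRx, vRv, vRx, wRw, xRx
Complete open branch: countermodel on an S4-frame, so not valid in S4, nor in K, T (the same frame is also a K-frame and a T-frame).

S5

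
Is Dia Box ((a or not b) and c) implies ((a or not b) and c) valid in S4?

No, not valid

Tableau for the negation not (Dia Box ((a or not b) and c) implies ((a or not b) and c)):
1. not (Dia Box ((a or not b) and c) implies ((a or not b) and c)), 0
2. Dia Box ((a or not b) and c), 0
3. not ((a or not b) and c), 0
4. not c, 0
5. Box ((a or not b) and c), 1
6. (a or not b) and c, 1
7. a or not b, 1
8. c, 1
9. not b, 1
Accessibility: 0R0, 0R1, 1R1
The negation has an open branch (countermodel exists).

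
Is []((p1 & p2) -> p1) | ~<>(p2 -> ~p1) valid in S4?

Tableau for the negation ~([]((p1 & p2) -> p1) | ~<>(p2 -> ~p1)):
1. ~([]((p1 & p2) -> p1) | ~<>(p2 -> ~p1)), w0
2. ~[]((p1 & p2) -> p1), w0
3. <>(p2 -> ~p1), w0
4. ~((p1 & p2) -> p1), w1
5. p1 & p2, w1
6. ~p1, w1
7. p1, w1
8. p2, w1
Accessibility: w0Rw0, w0Rw1, w1Rw1
Branch closes: p1 and ~p1 both at w1.
Every branch of the negation's tableau closes; the branch above is one of them.

Valid in S4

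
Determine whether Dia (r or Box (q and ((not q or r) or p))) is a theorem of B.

Tableau for the negation not Dia (r or Box (q and ((not q or r) or p))):
1. not Dia (r or Box (q and ((not q or r) or p))), u
2. not (r or Box (q and ((not q or r) or p))), u
3. not r, u
4. not Box (q and ((not q or r) or p)), u
5. not (q and ((not q or r) or p)), v
6. not (r or Box (q and ((not q or r) or p))), v
7. not r, v
8. not Box (q and ((not q or r) or p)), v
9. not ((not q or r) or p), v
10. not (not q or r), v
11. not p, v
12. q, v
13. not (q and ((not q or r) or p)), w
14. not ((not q or r) or p), w
15. not (not q or r), w
16. not p, w
17. q, w
18. not r, w
Accessibility: uRu, uRv, vRu, vRv, vRw, wRv, wRw
The negation has an open branch (countermodel exists).

Not valid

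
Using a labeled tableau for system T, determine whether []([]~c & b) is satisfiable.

Satisfiable (open branch found)

1. []([]~c & b), u
2. []~c & b, u
3. []~c, u
4. b, u
5. ~c, u
Accessibility: uRu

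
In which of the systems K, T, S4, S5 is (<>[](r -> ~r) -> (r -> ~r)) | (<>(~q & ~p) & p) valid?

S5

S4-tableau for the negation ~((<>[](r -> ~r) -> (r -> ~r)) | (<>(~q & ~p) & p)):
1. ~((<>[](r -> ~r) -> (r -> ~r)) | (<>(~q & ~p) & p)), 0
2. ~(<>[](r -> ~r) -> (r -> ~r)), 0   [~|-rule on 1]
3. ~(<>(~q & ~p) & p), 0   [~|-rule on 1]
4. <>[](r -> ~r), 0   [~->-rule on 2]
5. ~(r -> ~r), 0   [~->-rule on 2]
6. r, 0   [~->-rule on 5]
7. ~p, 0   [~&-rule on 3 (branches; this branch)]
8. [](r -> ~r), 1   [<>-rule on 4: fresh world 1, 0R1]
9. r -> ~r, 1   [[]-rule on 8 via 1R1]
10. ~r, 1   [->-rule on 9 (branches; this branch)]
Accessibility: 0R0, 0R1, 1R1
Complete open branch: countermodel on an S4-frame, so not valid in S4, nor in K, T (the same frame is also a K-frame and a T-frame).
S5-tableau for the negation ~((<>[](r -> ~r) -> (r -> ~r)) | (<>(~q & ~p) & p)):
1. ~((<>[](r -> ~r) -> (r -> ~r)) | (<>(~q & ~p) & p)), 0
2. ~(<>[](r -> ~r) -> (r -> ~r)), 0   [~|-rule on 1]
3. ~(<>(~q & ~p) & p), 0   [~|-rule on 1]
4. <>[](r -> ~r), 0   [~->-rule on 2]
5. ~(r -> ~r), 0   [~->-rule on 2]
6. r, 0   [~->-rule on 5]
7. ~<>(~q & ~p), 0   [~&-rule on 3 (branches; this branch)]
8. ~(~q & ~p), 0   [~<>-rule on 7 via 0R0]
9. p, 0   [~&-rule on 8 (branches; this branch)]
10. [](r -> ~r), 1   [<>-rule on 4: fresh world 1, 0R1]
11. ~(~q & ~p), 1   [~<>-rule on 7 via 0R1]
12. r -> ~r, 0   [[]-rule on 10 via 1R0]
13. r -> ~r, 1   [[]-rule on 10 via 1R1]
14. p, 1   [~&-rule on 11 (branches; this branch)]
15. ~r, 0   [->-rule on 12 (branches; this branch)]
Accessibility: 0R0, 0R1, 1R0, 1R1
Branch closes: r and ~r both at 0.
Every branch closes (one shown): valid in S5.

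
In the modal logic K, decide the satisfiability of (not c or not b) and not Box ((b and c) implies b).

Unsatisfiable

1. (not c or not b) and not Box ((b and c) implies b), w0
2. not c or not b, w0
3. not Box ((b and c) implies b), w0
4. not b, w0
5. not ((b and c) implies b), w1
6. b and c, w1
7. not b, w1
8. b, w1
9. c, w1
Accessibility: w0Rw1
Branch closes: b and not b both at w1.
Every branch closes; the branch above is one of them.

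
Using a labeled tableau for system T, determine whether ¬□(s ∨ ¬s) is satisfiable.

1. ¬□(s ∨ ¬s), 0
2. ¬(s ∨ ¬s), 1
3. ¬s, 1
4. s, 1
Accessibility: 0R0, 0R1, 1R1
Branch closes: s and ¬s both at 1.
Every branch closes; the branch above is one of them.

Unsatisfiable (every branch closes)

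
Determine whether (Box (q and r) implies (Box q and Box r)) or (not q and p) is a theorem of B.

Tableau for the negation not ((Box (q and r) implies (Box q and Box r)) or (not q and p)):
1. not ((Box (q and r) implies (Box q and Box r)) or (not q and p)), 0
2. not (Box (q and r) implies (Box q and Box r)), 0   [neg-or-rule on 1]
3. not (not q and p), 0   [neg-or-rule on 1]
4. Box (q and r), 0   [neg-implies-rule on 2]
5. not (Box q and Box r), 0   [neg-implies-rule on 2]
6. q and r, 0   [Box-rule on 4 via 0R0]
7. q, 0   [and-rule on 6]
8. r, 0   [and-rule on 6]
9. not p, 0   [neg-and-rule on 3 (branches; this branch)]
10. not Box r, 0   [neg-and-rule on 5 (branches; this branch)]
11. not r, 1   [neg-Box-rule on 10: fresh world 1, 0R1]
12. q and r, 1   [Box-rule on 4 via 0R1]
13. q, 1   [and-rule on 12]
14. r, 1   [and-rule on 12]
Accessibility: 0R0, 0R1, 1R0, 1R1
Branch closes: r and not r both at 1.
Every branch of the negation's tableau closes; the branch above is one of them.

Valid in B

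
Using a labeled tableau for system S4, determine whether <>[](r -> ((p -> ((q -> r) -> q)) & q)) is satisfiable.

1. <>[](r -> ((p -> ((q -> r) -> q)) & q)), 0
2. [](r -> ((p -> ((q -> r) -> q)) & q)), 1   [<>-rule on 1: fresh world 1, 0R1]
3. r -> ((p -> ((q -> r) -> q)) & q), 1   [[]-rule on 2 via 1R1]
4. (p -> ((q -> r) -> q)) & q, 1   [->-rule on 3 (branches; this branch)]
5. p -> ((q -> r) -> q), 1   [&-rule on 4]
6. q, 1   [&-rule on 4]
7. (q -> r) -> q, 1   [->-rule on 5 (branches; this branch)]
Accessibility: 0R0, 0R1, 1R1

Satisfiable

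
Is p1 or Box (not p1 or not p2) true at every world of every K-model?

Invalid (countermodel exists)

Tableau for the negation not (p1 or Box (not p1 or not p2)):
1. not (p1 or Box (not p1 or not p2)), 0
2. not p1, 0
3. not Box (not p1 or not p2), 0
4. not (not p1 or not p2), 1
5. p1, 1
6. p2, 1
Accessibility: 0R1
The negation has an open branch (countermodel exists).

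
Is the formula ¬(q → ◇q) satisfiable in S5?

1. ¬(q → ◇q), 0
2. q, 0
3. ¬◇q, 0
4. ¬q, 0
Accessibility: 0R0
Branch closes: q and ¬q both at 0.
(One branch shown.) All branches close.

Unsatisfiable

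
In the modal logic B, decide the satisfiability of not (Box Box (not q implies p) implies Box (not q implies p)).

No, unsatisfiable

1. not (Box Box (not q implies p) implies Box (not q implies p)), w0
2. Box Box (not q implies p), w0   [neg-implies-rule on 1]
3. not Box (not q implies p), w0   [neg-implies-rule on 1]
4. Box (not q implies p), w0   [Box-rule on 2 via w0Rw0]
5. not q implies p, w0   [Box-rule on 4 via w0Rw0]
6. p, w0   [implies-rule on 5 (branches; this branch)]
7. not (not q implies p), w1   [neg-Box-rule on 3: fresh world w1, w0Rw1]
8. not q, w1   [neg-implies-rule on 7]
9. not p, w1   [neg-implies-rule on 7]
10. Box (not q implies p), w1   [Box-rule on 2 via w0Rw1]
11. not q implies p, w1   [Box-rule on 4 via w0Rw1]
12. p, w1   [implies-rule on 11 (branches; this branch)]
Accessibility: w0Rw0, w0Rw1, w1Rw0, w1Rw1
Branch closes: p and not p both at w1.
All branches of the tableau close; one closing branch shown above.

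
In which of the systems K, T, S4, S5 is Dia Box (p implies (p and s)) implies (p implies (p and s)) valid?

S4-tableau for the negation not (Dia Box (p implies (p and s)) implies (p implies (p and s))):
1. not (Dia Box (p implies (p and s)) implies (p implies (p and s))), w0
2. Dia Box (p implies (p and s)), w0
3. not (p implies (p and s)), w0
4. p, w0
5. not (p and s), w0
6. not s, w0
7. Box (p implies (p and s)), w1
8. p implies (p and s), w1
9. p and s, w1
10. p, w1
11. s, w1
Accessibility: w0Rw0, w0Rw1, w1Rw1
Complete open branch: countermodel on an S4-frame, so not valid in S4, nor in K, T (the same frame is also a K-frame and a T-frame).
S5-tableau for the negation not (Dia Box (p implies (p and s)) implies (p implies (p and s))):
1. not (Dia Box (p implies (p and s)) implies (p implies (p and s))), w0
2. Dia Box (p implies (p and s)), w0
3. not (p implies (p and s)), w0
4. p, w0
5. not (p and s), w0
6. not s, w0
7. Box (p implies (p and s)), w1
8. p implies (p and s), w0
9. p implies (p and s), w1
10. p and s, w0
11. s, w0
Accessibility: w0Rw0, w0Rw1, w1Rw0, w1Rw1
Branch closes: s and not s both at w0.
Every branch closes (one shown): valid in S5.

S5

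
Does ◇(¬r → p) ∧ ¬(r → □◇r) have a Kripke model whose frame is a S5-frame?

1. ◇(¬r → p) ∧ ¬(r → □◇r), 0
2. ◇(¬r → p), 0
3. ¬(r → □◇r), 0
4. r, 0
5. ¬□◇r, 0
6. ¬r → p, 1
7. p, 1
8. ¬◇r, 2
9. ¬r, 0
Accessibility: 0R0, 0R1, 0R2, 1R0, 1R1, 1R2, 2R0, 2R1, 2R2
Branch closes: r and ¬r both at 0.
(One branch shown.) All branches close.

No, unsatisfiable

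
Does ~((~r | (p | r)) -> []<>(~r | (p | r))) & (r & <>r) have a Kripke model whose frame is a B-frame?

No, unsatisfiable

1. ~((~r | (p | r)) -> []<>(~r | (p | r))) & (r & <>r), 0
2. ~((~r | (p | r)) -> []<>(~r | (p | r))), 0
3. r & <>r, 0
4. ~r | (p | r), 0
5. ~[]<>(~r | (p | r)), 0
6. r, 0
7. <>r, 0
8. p | r, 0
9. ~<>(~r | (p | r)), 1
10. ~(~r | (p | r)), 0
11. ~(p | r), 0
12. ~p, 0
13. ~r, 0
Accessibility: 0R0, 0R1, 1R0, 1R1
Branch closes: r and ~r both at 0.
All branches of the tableau close; one closing branch shown above.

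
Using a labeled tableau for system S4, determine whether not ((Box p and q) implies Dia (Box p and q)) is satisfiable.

1. not ((Box p and q) implies Dia (Box p and q)), u
2. Box p and q, u
3. not Dia (Box p and q), u
4. Box p, u
5. q, u
6. not (Box p and q), u
7. p, u
8. not Box p, u
9. not p, v
10. not (Box p and q), v
11. p, v
Accessibility: uRu, uRv, vRv
Branch closes: p and not p both at v.
(One branch shown.) All branches close.

Unsatisfiable (every branch closes)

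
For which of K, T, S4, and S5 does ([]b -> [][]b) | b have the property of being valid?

T, S4, S5

T-tableau for the negation ~(([]b -> [][]b) | b):
1. ~(([]b -> [][]b) | b), u
2. ~([]b -> [][]b), u
3. ~b, u
4. []b, u
5. ~[][]b, u
6. b, u
Accessibility: uRu
Branch closes: b and ~b both at u.
Every branch closes (one shown): valid in T, hence also in S4, S5 (every theorem of T is a theorem of S4 and S5).
K-tableau for the negation ~(([]b -> [][]b) | b):
1. ~(([]b -> [][]b) | b), u
2. ~([]b -> [][]b), u
3. ~b, u
4. []b, u
5. ~[][]b, u
6. ~[]b, v
7. b, v
8. ~b, w
Accessibility: uRv, vRw
Complete open branch: countermodel on a K-frame, so not valid in K.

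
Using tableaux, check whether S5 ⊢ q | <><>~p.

Not valid

Tableau for the negation ~(q | <><>~p):
1. ~(q | <><>~p), w0
2. ~q, w0   [~|-rule on 1]
3. ~<><>~p, w0   [~|-rule on 1]
4. ~<>~p, w0   [~<>-rule on 3 via w0Rw0]
5. p, w0   [~<>-rule on 4 via w0Rw0]
Accessibility: w0Rw0
The negation has an open branch (countermodel exists).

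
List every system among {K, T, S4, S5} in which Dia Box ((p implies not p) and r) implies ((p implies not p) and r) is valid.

S5

S4-tableau for the negation not (Dia Box ((p implies not p) and r) implies ((p implies not p) and r)):
1. not (Dia Box ((p implies not p) and r) implies ((p implies not p) and r)), 0
2. Dia Box ((p implies not p) and r), 0   [neg-implies-rule on 1]
3. not ((p implies not p) and r), 0   [neg-implies-rule on 1]
4. not r, 0   [neg-and-rule on 3 (branches; this branch)]
5. Box ((p implies not p) and r), 1   [Dia-rule on 2: fresh world 1, 0R1]
6. (p implies not p) and r, 1   [Box-rule on 5 via 1R1]
7. p implies not p, 1   [and-rule on 6]
8. r, 1   [and-rule on 6]
9. not p, 1   [implies-rule on 7 (branches; this branch)]
Accessibility: 0R0, 0R1, 1R1
Complete open branch: countermodel on an S4-frame, so not valid in S4, nor in K, T (the same frame is also a K-frame and a T-frame).
S5-tableau for the negation not (Dia Box ((p implies not p) and r) implies ((p implies not p) and r)):
1. not (Dia Box ((p implies not p) and r) implies ((p implies not p) and r)), 0
2. Dia Box ((p implies not p) and r), 0   [neg-implies-rule on 1]
3. not ((p implies not p) and r), 0   [neg-implies-rule on 1]
4. not (p implies not p), 0   [neg-and-rule on 3 (branches; this branch)]
5. p, 0   [neg-implies-rule on 4]
6. Box ((p implies not p) and r), 1   [Dia-rule on 2: fresh world 1, 0R1]
7. (p implies not p) and r, 0   [Box-rule on 6 via 1R0]
8. p implies not p, 0   [and-rule on 7]
9. r, 0   [and-rule on 7]
10. (p implies not p) and r, 1   [Box-rule on 6 via 1R1]
11. p implies not p, 1   [and-rule on 10]
12. r, 1   [and-rule on 10]
13. not p, 0   [implies-rule on 8 (branches; this branch)]
Accessibility: 0R0, 0R1, 1R0, 1R1
Branch closes: p and not p both at 0.
Every branch closes (one shown): valid in S5.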